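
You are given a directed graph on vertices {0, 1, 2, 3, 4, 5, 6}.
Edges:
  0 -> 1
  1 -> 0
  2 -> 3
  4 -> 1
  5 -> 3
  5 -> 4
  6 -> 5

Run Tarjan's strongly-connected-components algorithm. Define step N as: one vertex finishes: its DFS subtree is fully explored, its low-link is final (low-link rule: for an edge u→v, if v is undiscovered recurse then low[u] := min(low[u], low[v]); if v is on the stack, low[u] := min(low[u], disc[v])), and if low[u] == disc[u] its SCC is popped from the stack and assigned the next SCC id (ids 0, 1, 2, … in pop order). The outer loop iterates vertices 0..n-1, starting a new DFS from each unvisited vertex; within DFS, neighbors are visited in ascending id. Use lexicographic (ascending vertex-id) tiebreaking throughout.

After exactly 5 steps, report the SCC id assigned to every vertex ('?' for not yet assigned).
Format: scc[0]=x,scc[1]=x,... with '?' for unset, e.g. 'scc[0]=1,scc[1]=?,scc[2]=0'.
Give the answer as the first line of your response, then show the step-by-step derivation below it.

scc[0]=0,scc[1]=0,scc[2]=2,scc[3]=1,scc[4]=3,scc[5]=?,scc[6]=?

step 1: low=(low[0]=0,low[1]=0,low[2]=?,low[3]=?,low[4]=?,low[5]=?,low[6]=?); scc=(scc[0]=?,scc[1]=?,scc[2]=?,scc[3]=?,scc[4]=?,scc[5]=?,scc[6]=?)
step 2: low=(low[0]=0,low[1]=0,low[2]=?,low[3]=?,low[4]=?,low[5]=?,low[6]=?); scc=(scc[0]=0,scc[1]=0,scc[2]=?,scc[3]=?,scc[4]=?,scc[5]=?,scc[6]=?)
step 3: low=(low[0]=0,low[1]=0,low[2]=2,low[3]=3,low[4]=?,low[5]=?,low[6]=?); scc=(scc[0]=0,scc[1]=0,scc[2]=?,scc[3]=1,scc[4]=?,scc[5]=?,scc[6]=?)
step 4: low=(low[0]=0,low[1]=0,low[2]=2,low[3]=3,low[4]=?,low[5]=?,low[6]=?); scc=(scc[0]=0,scc[1]=0,scc[2]=2,scc[3]=1,scc[4]=?,scc[5]=?,scc[6]=?)
step 5: low=(low[0]=0,low[1]=0,low[2]=2,low[3]=3,low[4]=4,low[5]=?,low[6]=?); scc=(scc[0]=0,scc[1]=0,scc[2]=2,scc[3]=1,scc[4]=3,scc[5]=?,scc[6]=?)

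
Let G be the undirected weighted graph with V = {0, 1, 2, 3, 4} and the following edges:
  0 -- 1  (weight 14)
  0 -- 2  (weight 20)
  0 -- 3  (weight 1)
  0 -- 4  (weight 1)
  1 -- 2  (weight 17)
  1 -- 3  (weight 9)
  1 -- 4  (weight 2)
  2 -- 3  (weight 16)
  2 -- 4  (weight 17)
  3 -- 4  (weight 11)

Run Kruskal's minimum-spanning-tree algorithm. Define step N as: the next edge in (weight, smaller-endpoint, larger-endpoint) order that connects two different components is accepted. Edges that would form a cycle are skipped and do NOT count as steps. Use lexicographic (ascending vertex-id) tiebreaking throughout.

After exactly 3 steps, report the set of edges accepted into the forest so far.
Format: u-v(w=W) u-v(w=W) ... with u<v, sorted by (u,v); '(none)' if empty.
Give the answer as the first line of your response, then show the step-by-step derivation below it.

0-3(w=1) 0-4(w=1) 1-4(w=2)

step 1: add edge 0-3 (w=1); MST = {0-3(w=1)}
step 2: add edge 0-4 (w=1); MST = {0-3(w=1) 0-4(w=1)}
step 3: add edge 1-4 (w=2); MST = {0-3(w=1) 0-4(w=1) 1-4(w=2)}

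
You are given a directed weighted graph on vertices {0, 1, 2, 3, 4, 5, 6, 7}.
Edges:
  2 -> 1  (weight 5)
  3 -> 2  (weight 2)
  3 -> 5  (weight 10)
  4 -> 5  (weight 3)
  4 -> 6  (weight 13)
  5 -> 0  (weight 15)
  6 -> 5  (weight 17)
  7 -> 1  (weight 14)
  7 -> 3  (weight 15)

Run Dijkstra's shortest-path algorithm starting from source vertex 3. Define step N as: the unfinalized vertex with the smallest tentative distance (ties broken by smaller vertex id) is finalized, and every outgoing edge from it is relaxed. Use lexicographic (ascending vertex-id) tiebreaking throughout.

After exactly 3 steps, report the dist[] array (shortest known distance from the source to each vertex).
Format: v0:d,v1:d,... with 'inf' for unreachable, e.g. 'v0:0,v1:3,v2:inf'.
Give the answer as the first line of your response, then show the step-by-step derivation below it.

v0:inf,v1:7,v2:2,v3:0,v4:inf,v5:10,v6:inf,v7:inf

step 1: dist = v0:inf,v1:inf,v2:2,v3:0,v4:inf,v5:10,v6:inf,v7:inf
step 2: dist = v0:inf,v1:7,v2:2,v3:0,v4:inf,v5:10,v6:inf,v7:inf
step 3: dist = v0:inf,v1:7,v2:2,v3:0,v4:inf,v5:10,v6:inf,v7:inf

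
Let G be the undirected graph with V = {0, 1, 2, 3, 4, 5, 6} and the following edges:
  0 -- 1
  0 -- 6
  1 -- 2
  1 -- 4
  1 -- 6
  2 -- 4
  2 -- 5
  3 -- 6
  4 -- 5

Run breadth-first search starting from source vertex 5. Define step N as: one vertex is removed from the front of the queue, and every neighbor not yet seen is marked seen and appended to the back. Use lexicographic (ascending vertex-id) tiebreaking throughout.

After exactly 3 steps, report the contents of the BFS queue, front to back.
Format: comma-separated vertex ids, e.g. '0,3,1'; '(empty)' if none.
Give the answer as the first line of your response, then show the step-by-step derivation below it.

1

step 1: dequeue 5; queue=[2,4]; order=5
step 2: dequeue 2; queue=[4,1]; order=5,2
step 3: dequeue 4; queue=[1]; order=5,2,4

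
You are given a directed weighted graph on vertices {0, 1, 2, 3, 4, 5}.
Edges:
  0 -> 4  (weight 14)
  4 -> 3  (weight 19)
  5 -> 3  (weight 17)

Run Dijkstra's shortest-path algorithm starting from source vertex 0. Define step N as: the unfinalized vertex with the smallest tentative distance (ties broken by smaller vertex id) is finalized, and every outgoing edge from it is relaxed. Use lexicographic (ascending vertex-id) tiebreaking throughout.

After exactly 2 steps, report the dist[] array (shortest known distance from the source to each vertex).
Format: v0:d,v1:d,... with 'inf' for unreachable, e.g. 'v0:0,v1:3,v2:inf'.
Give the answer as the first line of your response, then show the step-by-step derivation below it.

v0:0,v1:inf,v2:inf,v3:33,v4:14,v5:inf

step 1: dist = v0:0,v1:inf,v2:inf,v3:inf,v4:14,v5:inf
step 2: dist = v0:0,v1:inf,v2:inf,v3:33,v4:14,v5:inf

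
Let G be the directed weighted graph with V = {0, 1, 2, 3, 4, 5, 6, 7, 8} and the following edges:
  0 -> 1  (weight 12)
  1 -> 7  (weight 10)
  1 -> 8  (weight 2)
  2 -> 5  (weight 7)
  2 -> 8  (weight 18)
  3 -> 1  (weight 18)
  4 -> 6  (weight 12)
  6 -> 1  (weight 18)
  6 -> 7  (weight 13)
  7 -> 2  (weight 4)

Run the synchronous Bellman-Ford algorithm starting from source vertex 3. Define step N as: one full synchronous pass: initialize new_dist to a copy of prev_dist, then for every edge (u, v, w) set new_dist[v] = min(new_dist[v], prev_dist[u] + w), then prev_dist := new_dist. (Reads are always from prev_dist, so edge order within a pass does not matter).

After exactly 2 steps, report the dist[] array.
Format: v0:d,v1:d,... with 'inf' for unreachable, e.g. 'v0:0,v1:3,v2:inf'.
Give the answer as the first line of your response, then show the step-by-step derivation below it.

v0:inf,v1:18,v2:inf,v3:0,v4:inf,v5:inf,v6:inf,v7:28,v8:20

step 1: dist = v0:inf,v1:18,v2:inf,v3:0,v4:inf,v5:inf,v6:inf,v7:inf,v8:inf
step 2: dist = v0:inf,v1:18,v2:inf,v3:0,v4:inf,v5:inf,v6:inf,v7:28,v8:20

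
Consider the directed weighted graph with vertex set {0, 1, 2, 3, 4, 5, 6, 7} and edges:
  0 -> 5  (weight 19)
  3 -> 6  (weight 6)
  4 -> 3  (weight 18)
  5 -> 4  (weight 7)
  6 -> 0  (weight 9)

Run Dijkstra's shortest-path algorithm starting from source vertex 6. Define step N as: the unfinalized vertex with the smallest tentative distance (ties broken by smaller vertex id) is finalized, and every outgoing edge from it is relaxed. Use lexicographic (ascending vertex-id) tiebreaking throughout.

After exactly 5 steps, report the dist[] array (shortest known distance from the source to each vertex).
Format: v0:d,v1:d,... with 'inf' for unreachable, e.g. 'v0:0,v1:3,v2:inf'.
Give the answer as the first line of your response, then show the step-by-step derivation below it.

v0:9,v1:inf,v2:inf,v3:53,v4:35,v5:28,v6:0,v7:inf

step 1: dist = v0:9,v1:inf,v2:inf,v3:inf,v4:inf,v5:inf,v6:0,v7:inf
step 2: dist = v0:9,v1:inf,v2:inf,v3:inf,v4:inf,v5:28,v6:0,v7:inf
step 3: dist = v0:9,v1:inf,v2:inf,v3:inf,v4:35,v5:28,v6:0,v7:inf
step 4: dist = v0:9,v1:inf,v2:inf,v3:53,v4:35,v5:28,v6:0,v7:inf
step 5: dist = v0:9,v1:inf,v2:inf,v3:53,v4:35,v5:28,v6:0,v7:inf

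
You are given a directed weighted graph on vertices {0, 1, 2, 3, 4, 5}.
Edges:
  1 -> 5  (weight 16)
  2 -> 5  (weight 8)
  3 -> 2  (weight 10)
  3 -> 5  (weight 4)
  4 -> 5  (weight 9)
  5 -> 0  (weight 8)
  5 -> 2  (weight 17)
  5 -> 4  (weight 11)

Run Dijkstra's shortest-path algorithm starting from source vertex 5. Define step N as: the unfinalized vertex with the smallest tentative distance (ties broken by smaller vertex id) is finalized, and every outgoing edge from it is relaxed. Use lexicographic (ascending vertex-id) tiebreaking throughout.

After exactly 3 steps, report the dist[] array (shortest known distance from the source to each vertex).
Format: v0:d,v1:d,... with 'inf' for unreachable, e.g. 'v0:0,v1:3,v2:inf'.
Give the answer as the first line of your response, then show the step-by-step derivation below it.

v0:8,v1:inf,v2:17,v3:inf,v4:11,v5:0

step 1: dist = v0:8,v1:inf,v2:17,v3:inf,v4:11,v5:0
step 2: dist = v0:8,v1:inf,v2:17,v3:inf,v4:11,v5:0
step 3: dist = v0:8,v1:inf,v2:17,v3:inf,v4:11,v5:0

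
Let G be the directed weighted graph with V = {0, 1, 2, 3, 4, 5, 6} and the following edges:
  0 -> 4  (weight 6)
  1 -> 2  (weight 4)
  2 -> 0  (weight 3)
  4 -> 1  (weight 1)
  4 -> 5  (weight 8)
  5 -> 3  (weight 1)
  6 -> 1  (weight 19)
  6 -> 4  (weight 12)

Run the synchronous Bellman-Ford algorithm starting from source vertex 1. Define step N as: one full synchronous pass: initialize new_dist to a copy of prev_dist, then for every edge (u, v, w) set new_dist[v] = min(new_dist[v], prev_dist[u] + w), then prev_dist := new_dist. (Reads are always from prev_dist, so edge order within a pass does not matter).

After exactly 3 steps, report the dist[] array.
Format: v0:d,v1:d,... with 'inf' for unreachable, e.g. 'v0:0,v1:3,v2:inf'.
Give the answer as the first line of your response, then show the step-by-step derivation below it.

v0:7,v1:0,v2:4,v3:inf,v4:13,v5:inf,v6:inf

step 1: dist = v0:inf,v1:0,v2:4,v3:inf,v4:inf,v5:inf,v6:inf
step 2: dist = v0:7,v1:0,v2:4,v3:inf,v4:inf,v5:inf,v6:inf
step 3: dist = v0:7,v1:0,v2:4,v3:inf,v4:13,v5:inf,v6:inf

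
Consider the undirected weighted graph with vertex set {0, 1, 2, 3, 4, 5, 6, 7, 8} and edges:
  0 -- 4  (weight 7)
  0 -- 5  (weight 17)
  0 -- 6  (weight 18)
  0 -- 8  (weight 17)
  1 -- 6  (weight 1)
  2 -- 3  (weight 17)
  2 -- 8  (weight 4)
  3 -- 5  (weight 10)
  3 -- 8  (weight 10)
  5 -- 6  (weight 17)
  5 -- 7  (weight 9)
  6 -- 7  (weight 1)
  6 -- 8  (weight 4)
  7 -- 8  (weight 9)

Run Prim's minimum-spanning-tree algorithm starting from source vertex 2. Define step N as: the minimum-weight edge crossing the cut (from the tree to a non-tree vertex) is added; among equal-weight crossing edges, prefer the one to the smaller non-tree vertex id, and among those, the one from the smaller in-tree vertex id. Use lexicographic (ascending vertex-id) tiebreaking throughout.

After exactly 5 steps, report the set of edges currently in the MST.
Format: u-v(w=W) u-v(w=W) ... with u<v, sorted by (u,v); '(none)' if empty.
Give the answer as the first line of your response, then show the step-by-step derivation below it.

1-6(w=1) 2-8(w=4) 5-7(w=9) 6-7(w=1) 6-8(w=4)

step 1: add edge 2-8 (w=4); MST = {2-8(w=4)}
step 2: add edge 6-8 (w=4); MST = {2-8(w=4) 6-8(w=4)}
step 3: add edge 1-6 (w=1); MST = {1-6(w=1) 2-8(w=4) 6-8(w=4)}
step 4: add edge 6-7 (w=1); MST = {1-6(w=1) 2-8(w=4) 6-7(w=1) 6-8(w=4)}
step 5: add edge 5-7 (w=9); MST = {1-6(w=1) 2-8(w=4) 5-7(w=9) 6-7(w=1) 6-8(w=4)}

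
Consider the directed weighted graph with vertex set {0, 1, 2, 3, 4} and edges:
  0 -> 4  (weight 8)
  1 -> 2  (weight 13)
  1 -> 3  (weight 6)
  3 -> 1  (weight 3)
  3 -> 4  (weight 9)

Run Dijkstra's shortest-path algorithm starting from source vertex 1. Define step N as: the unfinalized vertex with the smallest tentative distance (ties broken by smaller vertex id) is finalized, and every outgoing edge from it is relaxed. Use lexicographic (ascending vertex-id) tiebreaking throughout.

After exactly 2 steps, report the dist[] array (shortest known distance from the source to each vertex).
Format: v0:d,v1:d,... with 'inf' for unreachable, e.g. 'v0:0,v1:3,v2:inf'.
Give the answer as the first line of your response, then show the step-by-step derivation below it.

v0:inf,v1:0,v2:13,v3:6,v4:15

step 1: dist = v0:inf,v1:0,v2:13,v3:6,v4:inf
step 2: dist = v0:inf,v1:0,v2:13,v3:6,v4:15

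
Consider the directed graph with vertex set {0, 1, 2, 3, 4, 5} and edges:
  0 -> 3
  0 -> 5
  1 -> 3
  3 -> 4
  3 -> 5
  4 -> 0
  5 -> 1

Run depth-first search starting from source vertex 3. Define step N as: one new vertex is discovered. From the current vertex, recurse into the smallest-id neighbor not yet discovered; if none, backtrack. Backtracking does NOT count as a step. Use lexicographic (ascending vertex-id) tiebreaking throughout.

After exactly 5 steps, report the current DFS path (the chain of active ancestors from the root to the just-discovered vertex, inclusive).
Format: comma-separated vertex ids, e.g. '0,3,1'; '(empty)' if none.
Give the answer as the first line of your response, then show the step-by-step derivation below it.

3,4,0,5,1

step 1: discover 3; path=3; order=3
step 2: discover 4; path=3>4; order=3,4
step 3: discover 0; path=3>4>0; order=3,4,0
step 4: discover 5; path=3>4>0>5; order=3,4,0,5
step 5: discover 1; path=3>4>0>5>1; order=3,4,0,5,1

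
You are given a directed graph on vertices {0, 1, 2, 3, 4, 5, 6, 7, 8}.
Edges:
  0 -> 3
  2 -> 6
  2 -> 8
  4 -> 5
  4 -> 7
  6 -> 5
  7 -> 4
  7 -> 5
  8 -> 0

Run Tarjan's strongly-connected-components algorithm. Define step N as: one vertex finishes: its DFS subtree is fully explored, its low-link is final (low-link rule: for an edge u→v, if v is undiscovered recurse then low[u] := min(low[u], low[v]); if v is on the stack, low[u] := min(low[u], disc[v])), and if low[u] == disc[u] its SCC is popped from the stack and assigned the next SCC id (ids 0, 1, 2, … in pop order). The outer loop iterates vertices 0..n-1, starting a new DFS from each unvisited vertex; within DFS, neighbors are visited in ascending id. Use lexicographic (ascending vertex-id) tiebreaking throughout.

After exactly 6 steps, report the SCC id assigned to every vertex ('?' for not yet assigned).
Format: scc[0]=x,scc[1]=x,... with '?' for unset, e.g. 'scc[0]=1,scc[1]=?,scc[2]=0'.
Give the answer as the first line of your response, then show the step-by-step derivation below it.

scc[0]=1,scc[1]=2,scc[2]=?,scc[3]=0,scc[4]=?,scc[5]=3,scc[6]=4,scc[7]=?,scc[8]=5

step 1: low=(low[0]=0,low[1]=?,low[2]=?,low[3]=1,low[4]=?,low[5]=?,low[6]=?,low[7]=?,low[8]=?); scc=(scc[0]=?,scc[1]=?,scc[2]=?,scc[3]=0,scc[4]=?,scc[5]=?,scc[6]=?,scc[7]=?,scc[8]=?)
step 2: low=(low[0]=0,low[1]=?,low[2]=?,low[3]=1,low[4]=?,low[5]=?,low[6]=?,low[7]=?,low[8]=?); scc=(scc[0]=1,scc[1]=?,scc[2]=?,scc[3]=0,scc[4]=?,scc[5]=?,scc[6]=?,scc[7]=?,scc[8]=?)
step 3: low=(low[0]=0,low[1]=2,low[2]=?,low[3]=1,low[4]=?,low[5]=?,low[6]=?,low[7]=?,low[8]=?); scc=(scc[0]=1,scc[1]=2,scc[2]=?,scc[3]=0,scc[4]=?,scc[5]=?,scc[6]=?,scc[7]=?,scc[8]=?)
step 4: low=(low[0]=0,low[1]=2,low[2]=3,low[3]=1,low[4]=?,low[5]=5,low[6]=4,low[7]=?,low[8]=?); scc=(scc[0]=1,scc[1]=2,scc[2]=?,scc[3]=0,scc[4]=?,scc[5]=3,scc[6]=?,scc[7]=?,scc[8]=?)
step 5: low=(low[0]=0,low[1]=2,low[2]=3,low[3]=1,low[4]=?,low[5]=5,low[6]=4,low[7]=?,low[8]=?); scc=(scc[0]=1,scc[1]=2,scc[2]=?,scc[3]=0,scc[4]=?,scc[5]=3,scc[6]=4,scc[7]=?,scc[8]=?)
step 6: low=(low[0]=0,low[1]=2,low[2]=3,low[3]=1,low[4]=?,low[5]=5,low[6]=4,low[7]=?,low[8]=6); scc=(scc[0]=1,scc[1]=2,scc[2]=?,scc[3]=0,scc[4]=?,scc[5]=3,scc[6]=4,scc[7]=?,scc[8]=5)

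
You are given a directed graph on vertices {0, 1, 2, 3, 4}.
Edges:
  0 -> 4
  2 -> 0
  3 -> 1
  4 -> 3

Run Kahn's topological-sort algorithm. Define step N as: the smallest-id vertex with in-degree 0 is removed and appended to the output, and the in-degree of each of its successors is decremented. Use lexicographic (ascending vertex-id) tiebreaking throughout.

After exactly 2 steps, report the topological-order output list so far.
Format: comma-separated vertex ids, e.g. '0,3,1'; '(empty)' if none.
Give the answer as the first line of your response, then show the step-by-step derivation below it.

2,0

step 1: output 2; order=[2]; indeg=(0,1,0,1,1)
step 2: output 0; order=[2,0]; indeg=(0,1,0,1,0)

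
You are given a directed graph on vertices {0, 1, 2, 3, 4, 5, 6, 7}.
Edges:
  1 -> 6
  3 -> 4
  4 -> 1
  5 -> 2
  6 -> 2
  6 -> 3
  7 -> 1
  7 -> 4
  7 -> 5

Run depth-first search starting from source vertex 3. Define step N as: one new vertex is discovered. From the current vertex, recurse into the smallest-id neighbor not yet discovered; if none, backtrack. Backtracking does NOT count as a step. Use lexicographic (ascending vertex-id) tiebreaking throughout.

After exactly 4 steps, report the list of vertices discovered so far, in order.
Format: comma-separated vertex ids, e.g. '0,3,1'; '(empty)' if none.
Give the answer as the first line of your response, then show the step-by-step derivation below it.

3,4,1,6

step 1: discover 3; path=3; order=3
step 2: discover 4; path=3>4; order=3,4
step 3: discover 1; path=3>4>1; order=3,4,1
step 4: discover 6; path=3>4>1>6; order=3,4,1,6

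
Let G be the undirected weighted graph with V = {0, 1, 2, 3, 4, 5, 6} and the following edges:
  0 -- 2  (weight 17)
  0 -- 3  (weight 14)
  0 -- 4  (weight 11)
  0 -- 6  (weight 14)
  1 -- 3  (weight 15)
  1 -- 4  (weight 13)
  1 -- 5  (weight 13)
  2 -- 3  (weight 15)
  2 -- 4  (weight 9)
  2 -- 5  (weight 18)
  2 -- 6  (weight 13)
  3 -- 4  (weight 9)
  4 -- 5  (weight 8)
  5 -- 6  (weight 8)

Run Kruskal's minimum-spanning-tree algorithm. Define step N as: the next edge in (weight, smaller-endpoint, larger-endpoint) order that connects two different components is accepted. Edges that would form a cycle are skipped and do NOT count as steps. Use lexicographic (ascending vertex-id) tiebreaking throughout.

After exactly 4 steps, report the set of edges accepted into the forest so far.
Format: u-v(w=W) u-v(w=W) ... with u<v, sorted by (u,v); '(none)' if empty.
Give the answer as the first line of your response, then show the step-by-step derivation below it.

2-4(w=9) 3-4(w=9) 4-5(w=8) 5-6(w=8)

step 1: add edge 4-5 (w=8); MST = {4-5(w=8)}
step 2: add edge 5-6 (w=8); MST = {4-5(w=8) 5-6(w=8)}
step 3: add edge 2-4 (w=9); MST = {2-4(w=9) 4-5(w=8) 5-6(w=8)}
step 4: add edge 3-4 (w=9); MST = {2-4(w=9) 3-4(w=9) 4-5(w=8) 5-6(w=8)}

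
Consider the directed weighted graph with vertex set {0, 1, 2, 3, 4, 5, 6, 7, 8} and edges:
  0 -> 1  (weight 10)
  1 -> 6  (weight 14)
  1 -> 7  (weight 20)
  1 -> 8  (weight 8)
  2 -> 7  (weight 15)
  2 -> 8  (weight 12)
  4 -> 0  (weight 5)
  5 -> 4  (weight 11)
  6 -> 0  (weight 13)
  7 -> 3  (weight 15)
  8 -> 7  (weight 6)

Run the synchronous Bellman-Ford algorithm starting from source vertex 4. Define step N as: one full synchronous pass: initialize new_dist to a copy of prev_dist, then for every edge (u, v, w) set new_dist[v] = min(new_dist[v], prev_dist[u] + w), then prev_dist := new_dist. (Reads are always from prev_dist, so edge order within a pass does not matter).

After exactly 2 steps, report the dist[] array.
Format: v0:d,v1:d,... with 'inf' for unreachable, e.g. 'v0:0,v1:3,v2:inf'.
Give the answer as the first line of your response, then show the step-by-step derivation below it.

v0:5,v1:15,v2:inf,v3:inf,v4:0,v5:inf,v6:inf,v7:inf,v8:inf

step 1: dist = v0:5,v1:inf,v2:inf,v3:inf,v4:0,v5:inf,v6:inf,v7:inf,v8:inf
step 2: dist = v0:5,v1:15,v2:inf,v3:inf,v4:0,v5:inf,v6:inf,v7:inf,v8:inf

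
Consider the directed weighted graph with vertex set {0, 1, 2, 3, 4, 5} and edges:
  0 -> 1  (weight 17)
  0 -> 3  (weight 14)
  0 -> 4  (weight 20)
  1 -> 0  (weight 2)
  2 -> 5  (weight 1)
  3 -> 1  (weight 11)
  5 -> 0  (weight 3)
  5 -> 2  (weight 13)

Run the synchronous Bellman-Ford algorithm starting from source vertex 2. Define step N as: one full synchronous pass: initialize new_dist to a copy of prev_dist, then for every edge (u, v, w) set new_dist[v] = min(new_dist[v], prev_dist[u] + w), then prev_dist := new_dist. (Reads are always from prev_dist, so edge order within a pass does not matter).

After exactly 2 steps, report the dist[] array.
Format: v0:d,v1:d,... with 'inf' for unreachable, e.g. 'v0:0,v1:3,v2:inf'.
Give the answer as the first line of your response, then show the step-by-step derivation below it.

v0:4,v1:inf,v2:0,v3:inf,v4:inf,v5:1

step 1: dist = v0:inf,v1:inf,v2:0,v3:inf,v4:inf,v5:1
step 2: dist = v0:4,v1:inf,v2:0,v3:inf,v4:inf,v5:1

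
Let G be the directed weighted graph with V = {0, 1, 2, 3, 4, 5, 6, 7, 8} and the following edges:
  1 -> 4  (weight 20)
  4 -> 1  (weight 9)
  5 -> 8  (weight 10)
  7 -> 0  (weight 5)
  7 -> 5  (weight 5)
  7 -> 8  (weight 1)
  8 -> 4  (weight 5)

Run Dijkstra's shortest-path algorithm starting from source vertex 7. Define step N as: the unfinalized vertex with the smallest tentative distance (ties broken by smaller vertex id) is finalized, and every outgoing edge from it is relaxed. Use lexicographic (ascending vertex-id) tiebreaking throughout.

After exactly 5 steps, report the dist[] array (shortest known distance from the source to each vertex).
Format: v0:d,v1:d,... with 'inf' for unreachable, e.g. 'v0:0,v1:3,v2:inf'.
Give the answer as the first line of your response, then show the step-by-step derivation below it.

v0:5,v1:15,v2:inf,v3:inf,v4:6,v5:5,v6:inf,v7:0,v8:1

step 1: dist = v0:5,v1:inf,v2:inf,v3:inf,v4:inf,v5:5,v6:inf,v7:0,v8:1
step 2: dist = v0:5,v1:inf,v2:inf,v3:inf,v4:6,v5:5,v6:inf,v7:0,v8:1
step 3: dist = v0:5,v1:inf,v2:inf,v3:inf,v4:6,v5:5,v6:inf,v7:0,v8:1
step 4: dist = v0:5,v1:inf,v2:inf,v3:inf,v4:6,v5:5,v6:inf,v7:0,v8:1
step 5: dist = v0:5,v1:15,v2:inf,v3:inf,v4:6,v5:5,v6:inf,v7:0,v8:1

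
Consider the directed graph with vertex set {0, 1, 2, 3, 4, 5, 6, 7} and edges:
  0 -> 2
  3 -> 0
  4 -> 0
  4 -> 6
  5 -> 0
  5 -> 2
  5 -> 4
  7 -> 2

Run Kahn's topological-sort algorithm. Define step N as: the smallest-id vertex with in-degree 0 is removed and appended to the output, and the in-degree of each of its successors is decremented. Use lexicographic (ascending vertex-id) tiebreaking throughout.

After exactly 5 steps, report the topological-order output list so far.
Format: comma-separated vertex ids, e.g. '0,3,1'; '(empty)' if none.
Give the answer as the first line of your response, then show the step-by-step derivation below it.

1,3,5,4,0

step 1: output 1; order=[1]; indeg=(3,0,3,0,1,0,1,0)
step 2: output 3; order=[1,3]; indeg=(2,0,3,0,1,0,1,0)
step 3: output 5; order=[1,3,5]; indeg=(1,0,2,0,0,0,1,0)
step 4: output 4; order=[1,3,5,4]; indeg=(0,0,2,0,0,0,0,0)
step 5: output 0; order=[1,3,5,4,0]; indeg=(0,0,1,0,0,0,0,0)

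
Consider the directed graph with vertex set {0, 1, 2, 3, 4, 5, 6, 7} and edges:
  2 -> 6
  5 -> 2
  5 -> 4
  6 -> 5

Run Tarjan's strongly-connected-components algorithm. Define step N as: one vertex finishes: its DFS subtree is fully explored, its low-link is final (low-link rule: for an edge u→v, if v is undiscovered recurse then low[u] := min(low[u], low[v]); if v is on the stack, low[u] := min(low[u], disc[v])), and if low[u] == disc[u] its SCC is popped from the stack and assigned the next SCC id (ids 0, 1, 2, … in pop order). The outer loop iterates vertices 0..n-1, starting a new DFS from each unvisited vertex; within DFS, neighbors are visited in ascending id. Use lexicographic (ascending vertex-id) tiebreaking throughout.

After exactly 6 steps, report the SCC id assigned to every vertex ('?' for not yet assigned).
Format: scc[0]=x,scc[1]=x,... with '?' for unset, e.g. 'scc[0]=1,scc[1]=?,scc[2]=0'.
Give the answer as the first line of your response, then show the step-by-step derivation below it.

scc[0]=0,scc[1]=1,scc[2]=3,scc[3]=?,scc[4]=2,scc[5]=3,scc[6]=3,scc[7]=?

step 1: low=(low[0]=0,low[1]=?,low[2]=?,low[3]=?,low[4]=?,low[5]=?,low[6]=?,low[7]=?); scc=(scc[0]=0,scc[1]=?,scc[2]=?,scc[3]=?,scc[4]=?,scc[5]=?,scc[6]=?,scc[7]=?)
step 2: low=(low[0]=0,low[1]=1,low[2]=?,low[3]=?,low[4]=?,low[5]=?,low[6]=?,low[7]=?); scc=(scc[0]=0,scc[1]=1,scc[2]=?,scc[3]=?,scc[4]=?,scc[5]=?,scc[6]=?,scc[7]=?)
step 3: low=(low[0]=0,low[1]=1,low[2]=2,low[3]=?,low[4]=5,low[5]=2,low[6]=3,low[7]=?); scc=(scc[0]=0,scc[1]=1,scc[2]=?,scc[3]=?,scc[4]=2,scc[5]=?,scc[6]=?,scc[7]=?)
step 4: low=(low[0]=0,low[1]=1,low[2]=2,low[3]=?,low[4]=5,low[5]=2,low[6]=3,low[7]=?); scc=(scc[0]=0,scc[1]=1,scc[2]=?,scc[3]=?,scc[4]=2,scc[5]=?,scc[6]=?,scc[7]=?)
step 5: low=(low[0]=0,low[1]=1,low[2]=2,low[3]=?,low[4]=5,low[5]=2,low[6]=2,low[7]=?); scc=(scc[0]=0,scc[1]=1,scc[2]=?,scc[3]=?,scc[4]=2,scc[5]=?,scc[6]=?,scc[7]=?)
step 6: low=(low[0]=0,low[1]=1,low[2]=2,low[3]=?,low[4]=5,low[5]=2,low[6]=2,low[7]=?); scc=(scc[0]=0,scc[1]=1,scc[2]=3,scc[3]=?,scc[4]=2,scc[5]=3,scc[6]=3,scc[7]=?)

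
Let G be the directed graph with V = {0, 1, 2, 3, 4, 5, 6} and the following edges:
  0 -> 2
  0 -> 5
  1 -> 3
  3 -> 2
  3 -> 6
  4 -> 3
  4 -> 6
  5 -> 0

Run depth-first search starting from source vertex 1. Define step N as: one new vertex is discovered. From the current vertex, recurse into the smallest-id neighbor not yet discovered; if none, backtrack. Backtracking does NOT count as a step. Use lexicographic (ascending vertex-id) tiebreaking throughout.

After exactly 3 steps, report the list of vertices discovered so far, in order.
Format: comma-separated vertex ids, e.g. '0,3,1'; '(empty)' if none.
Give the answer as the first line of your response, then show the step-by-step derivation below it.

1,3,2

step 1: discover 1; path=1; order=1
step 2: discover 3; path=1>3; order=1,3
step 3: discover 2; path=1>3>2; order=1,3,2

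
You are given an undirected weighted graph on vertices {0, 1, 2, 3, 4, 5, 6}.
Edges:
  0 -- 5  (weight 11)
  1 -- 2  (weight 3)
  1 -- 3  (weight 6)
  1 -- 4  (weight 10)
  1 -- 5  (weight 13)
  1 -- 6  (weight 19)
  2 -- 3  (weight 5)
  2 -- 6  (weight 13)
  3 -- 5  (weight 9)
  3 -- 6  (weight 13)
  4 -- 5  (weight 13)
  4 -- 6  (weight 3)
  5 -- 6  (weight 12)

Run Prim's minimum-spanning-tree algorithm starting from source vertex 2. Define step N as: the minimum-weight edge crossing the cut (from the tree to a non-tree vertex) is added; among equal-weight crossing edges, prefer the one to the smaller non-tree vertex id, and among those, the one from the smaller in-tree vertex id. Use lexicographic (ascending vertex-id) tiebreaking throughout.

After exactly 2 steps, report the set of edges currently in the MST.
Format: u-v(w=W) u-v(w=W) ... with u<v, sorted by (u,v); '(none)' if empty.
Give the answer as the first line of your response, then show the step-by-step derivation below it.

1-2(w=3) 2-3(w=5)

step 1: add edge 1-2 (w=3); MST = {1-2(w=3)}
step 2: add edge 2-3 (w=5); MST = {1-2(w=3) 2-3(w=5)}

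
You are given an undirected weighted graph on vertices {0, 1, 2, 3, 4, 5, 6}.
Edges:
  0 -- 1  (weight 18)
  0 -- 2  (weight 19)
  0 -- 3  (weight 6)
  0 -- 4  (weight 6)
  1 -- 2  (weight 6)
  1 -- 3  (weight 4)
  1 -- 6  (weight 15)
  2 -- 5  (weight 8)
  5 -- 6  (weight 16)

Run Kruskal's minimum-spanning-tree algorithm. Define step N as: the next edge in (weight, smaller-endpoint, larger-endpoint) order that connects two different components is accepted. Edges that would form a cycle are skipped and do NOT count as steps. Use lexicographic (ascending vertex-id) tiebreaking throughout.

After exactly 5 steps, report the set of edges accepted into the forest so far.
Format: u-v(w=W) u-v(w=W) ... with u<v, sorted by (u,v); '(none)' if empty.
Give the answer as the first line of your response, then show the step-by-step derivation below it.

0-3(w=6) 0-4(w=6) 1-2(w=6) 1-3(w=4) 2-5(w=8)

step 1: add edge 1-3 (w=4); MST = {1-3(w=4)}
step 2: add edge 0-3 (w=6); MST = {0-3(w=6) 1-3(w=4)}
step 3: add edge 0-4 (w=6); MST = {0-3(w=6) 0-4(w=6) 1-3(w=4)}
step 4: add edge 1-2 (w=6); MST = {0-3(w=6) 0-4(w=6) 1-2(w=6) 1-3(w=4)}
step 5: add edge 2-5 (w=8); MST = {0-3(w=6) 0-4(w=6) 1-2(w=6) 1-3(w=4) 2-5(w=8)}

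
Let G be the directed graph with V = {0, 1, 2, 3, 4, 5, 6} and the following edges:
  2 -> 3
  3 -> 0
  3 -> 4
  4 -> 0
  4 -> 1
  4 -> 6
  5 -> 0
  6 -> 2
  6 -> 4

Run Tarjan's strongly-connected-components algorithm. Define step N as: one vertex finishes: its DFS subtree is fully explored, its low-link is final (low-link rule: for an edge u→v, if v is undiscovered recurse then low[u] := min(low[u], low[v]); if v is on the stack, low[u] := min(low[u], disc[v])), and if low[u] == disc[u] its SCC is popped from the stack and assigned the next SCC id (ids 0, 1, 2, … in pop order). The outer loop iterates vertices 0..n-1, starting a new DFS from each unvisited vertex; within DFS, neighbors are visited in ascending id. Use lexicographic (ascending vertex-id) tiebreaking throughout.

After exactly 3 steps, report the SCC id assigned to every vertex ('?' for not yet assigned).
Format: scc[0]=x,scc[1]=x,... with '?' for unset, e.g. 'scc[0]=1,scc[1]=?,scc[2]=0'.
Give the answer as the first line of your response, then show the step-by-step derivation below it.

scc[0]=0,scc[1]=1,scc[2]=?,scc[3]=?,scc[4]=?,scc[5]=?,scc[6]=?

step 1: low=(low[0]=0,low[1]=?,low[2]=?,low[3]=?,low[4]=?,low[5]=?,low[6]=?); scc=(scc[0]=0,scc[1]=?,scc[2]=?,scc[3]=?,scc[4]=?,scc[5]=?,scc[6]=?)
step 2: low=(low[0]=0,low[1]=1,low[2]=?,low[3]=?,low[4]=?,low[5]=?,low[6]=?); scc=(scc[0]=0,scc[1]=1,scc[2]=?,scc[3]=?,scc[4]=?,scc[5]=?,scc[6]=?)
step 3: low=(low[0]=0,low[1]=1,low[2]=2,low[3]=3,low[4]=4,low[5]=?,low[6]=2); scc=(scc[0]=0,scc[1]=1,scc[2]=?,scc[3]=?,scc[4]=?,scc[5]=?,scc[6]=?)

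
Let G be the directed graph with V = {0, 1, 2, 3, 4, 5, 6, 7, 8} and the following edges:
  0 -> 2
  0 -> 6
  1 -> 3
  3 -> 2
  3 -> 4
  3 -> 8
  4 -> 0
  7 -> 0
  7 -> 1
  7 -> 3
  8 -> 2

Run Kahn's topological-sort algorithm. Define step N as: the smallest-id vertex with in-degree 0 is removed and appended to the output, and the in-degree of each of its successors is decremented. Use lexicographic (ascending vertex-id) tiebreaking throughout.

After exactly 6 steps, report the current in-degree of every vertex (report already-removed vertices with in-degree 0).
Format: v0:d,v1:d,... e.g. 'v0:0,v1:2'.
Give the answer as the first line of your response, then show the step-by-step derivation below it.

v0:0,v1:0,v2:1,v3:0,v4:0,v5:0,v6:0,v7:0,v8:0

step 1: output 5; order=[5]; indeg=(2,1,3,2,1,0,1,0,1)
step 2: output 7; order=[5,7]; indeg=(1,0,3,1,1,0,1,0,1)
step 3: output 1; order=[5,7,1]; indeg=(1,0,3,0,1,0,1,0,1)
step 4: output 3; order=[5,7,1,3]; indeg=(1,0,2,0,0,0,1,0,0)
step 5: output 4; order=[5,7,1,3,4]; indeg=(0,0,2,0,0,0,1,0,0)
step 6: output 0; order=[5,7,1,3,4,0]; indeg=(0,0,1,0,0,0,0,0,0)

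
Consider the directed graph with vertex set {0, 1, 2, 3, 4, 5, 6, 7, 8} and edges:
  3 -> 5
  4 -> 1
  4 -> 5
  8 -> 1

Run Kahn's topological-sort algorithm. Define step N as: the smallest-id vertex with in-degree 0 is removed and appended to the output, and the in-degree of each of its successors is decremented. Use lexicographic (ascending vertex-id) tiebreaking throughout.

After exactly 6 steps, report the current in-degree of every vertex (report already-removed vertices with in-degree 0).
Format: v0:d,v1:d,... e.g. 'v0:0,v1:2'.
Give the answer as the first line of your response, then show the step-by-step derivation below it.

v0:0,v1:1,v2:0,v3:0,v4:0,v5:0,v6:0,v7:0,v8:0

step 1: output 0; order=[0]; indeg=(0,2,0,0,0,2,0,0,0)
step 2: output 2; order=[0,2]; indeg=(0,2,0,0,0,2,0,0,0)
step 3: output 3; order=[0,2,3]; indeg=(0,2,0,0,0,1,0,0,0)
step 4: output 4; order=[0,2,3,4]; indeg=(0,1,0,0,0,0,0,0,0)
step 5: output 5; order=[0,2,3,4,5]; indeg=(0,1,0,0,0,0,0,0,0)
step 6: output 6; order=[0,2,3,4,5,6]; indeg=(0,1,0,0,0,0,0,0,0)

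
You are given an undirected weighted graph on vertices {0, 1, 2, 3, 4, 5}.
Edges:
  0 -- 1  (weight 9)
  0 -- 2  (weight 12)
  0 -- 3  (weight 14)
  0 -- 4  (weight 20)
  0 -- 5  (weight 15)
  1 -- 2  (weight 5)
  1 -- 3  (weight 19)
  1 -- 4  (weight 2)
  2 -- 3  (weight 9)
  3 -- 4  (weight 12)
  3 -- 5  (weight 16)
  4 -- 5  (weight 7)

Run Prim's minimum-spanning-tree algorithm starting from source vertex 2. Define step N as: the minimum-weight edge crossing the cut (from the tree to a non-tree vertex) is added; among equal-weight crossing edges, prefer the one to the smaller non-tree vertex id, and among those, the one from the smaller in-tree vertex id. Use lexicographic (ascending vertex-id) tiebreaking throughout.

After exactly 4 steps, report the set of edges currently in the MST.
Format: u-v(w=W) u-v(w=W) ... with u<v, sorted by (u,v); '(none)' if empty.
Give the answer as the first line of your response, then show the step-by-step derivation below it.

0-1(w=9) 1-2(w=5) 1-4(w=2) 4-5(w=7)

step 1: add edge 1-2 (w=5); MST = {1-2(w=5)}
step 2: add edge 1-4 (w=2); MST = {1-2(w=5) 1-4(w=2)}
step 3: add edge 4-5 (w=7); MST = {1-2(w=5) 1-4(w=2) 4-5(w=7)}
step 4: add edge 0-1 (w=9); MST = {0-1(w=9) 1-2(w=5) 1-4(w=2) 4-5(w=7)}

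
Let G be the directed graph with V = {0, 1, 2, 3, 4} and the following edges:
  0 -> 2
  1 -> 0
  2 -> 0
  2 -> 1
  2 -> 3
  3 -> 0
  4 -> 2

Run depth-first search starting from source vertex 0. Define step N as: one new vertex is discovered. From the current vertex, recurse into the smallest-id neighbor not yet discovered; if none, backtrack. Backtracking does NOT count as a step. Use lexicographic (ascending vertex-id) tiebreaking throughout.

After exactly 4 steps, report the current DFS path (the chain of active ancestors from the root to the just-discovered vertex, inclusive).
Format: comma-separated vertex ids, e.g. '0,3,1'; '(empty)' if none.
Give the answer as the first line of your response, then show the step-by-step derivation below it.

0,2,3

step 1: discover 0; path=0; order=0
step 2: discover 2; path=0>2; order=0,2
step 3: discover 1; path=0>2>1; order=0,2,1
step 4: discover 3; path=0>2>3; order=0,2,1,3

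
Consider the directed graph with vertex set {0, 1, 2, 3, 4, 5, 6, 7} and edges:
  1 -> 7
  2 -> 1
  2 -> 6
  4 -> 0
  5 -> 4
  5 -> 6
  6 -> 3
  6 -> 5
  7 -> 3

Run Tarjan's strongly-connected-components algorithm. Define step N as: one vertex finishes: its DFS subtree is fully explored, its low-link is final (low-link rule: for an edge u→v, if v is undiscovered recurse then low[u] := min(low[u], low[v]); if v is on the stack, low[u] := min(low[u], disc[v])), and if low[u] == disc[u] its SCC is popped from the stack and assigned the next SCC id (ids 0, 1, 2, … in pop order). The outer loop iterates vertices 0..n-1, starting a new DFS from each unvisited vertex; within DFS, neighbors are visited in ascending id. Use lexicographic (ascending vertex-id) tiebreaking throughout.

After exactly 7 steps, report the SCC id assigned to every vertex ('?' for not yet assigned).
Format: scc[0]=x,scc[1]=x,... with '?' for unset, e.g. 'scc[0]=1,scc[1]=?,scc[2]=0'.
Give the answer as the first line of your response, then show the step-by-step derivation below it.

scc[0]=0,scc[1]=3,scc[2]=?,scc[3]=1,scc[4]=4,scc[5]=5,scc[6]=5,scc[7]=2

step 1: low=(low[0]=0,low[1]=?,low[2]=?,low[3]=?,low[4]=?,low[5]=?,low[6]=?,low[7]=?); scc=(scc[0]=0,scc[1]=?,scc[2]=?,scc[3]=?,scc[4]=?,scc[5]=?,scc[6]=?,scc[7]=?)
step 2: low=(low[0]=0,low[1]=1,low[2]=?,low[3]=3,low[4]=?,low[5]=?,low[6]=?,low[7]=2); scc=(scc[0]=0,scc[1]=?,scc[2]=?,scc[3]=1,scc[4]=?,scc[5]=?,scc[6]=?,scc[7]=?)
step 3: low=(low[0]=0,low[1]=1,low[2]=?,low[3]=3,low[4]=?,low[5]=?,low[6]=?,low[7]=2); scc=(scc[0]=0,scc[1]=?,scc[2]=?,scc[3]=1,scc[4]=?,scc[5]=?,scc[6]=?,scc[7]=2)
step 4: low=(low[0]=0,low[1]=1,low[2]=?,low[3]=3,low[4]=?,low[5]=?,low[6]=?,low[7]=2); scc=(scc[0]=0,scc[1]=3,scc[2]=?,scc[3]=1,scc[4]=?,scc[5]=?,scc[6]=?,scc[7]=2)
step 5: low=(low[0]=0,low[1]=1,low[2]=4,low[3]=3,low[4]=7,low[5]=6,low[6]=5,low[7]=2); scc=(scc[0]=0,scc[1]=3,scc[2]=?,scc[3]=1,scc[4]=4,scc[5]=?,scc[6]=?,scc[7]=2)
step 6: low=(low[0]=0,low[1]=1,low[2]=4,low[3]=3,low[4]=7,low[5]=5,low[6]=5,low[7]=2); scc=(scc[0]=0,scc[1]=3,scc[2]=?,scc[3]=1,scc[4]=4,scc[5]=?,scc[6]=?,scc[7]=2)
step 7: low=(low[0]=0,low[1]=1,low[2]=4,low[3]=3,low[4]=7,low[5]=5,low[6]=5,low[7]=2); scc=(scc[0]=0,scc[1]=3,scc[2]=?,scc[3]=1,scc[4]=4,scc[5]=5,scc[6]=5,scc[7]=2)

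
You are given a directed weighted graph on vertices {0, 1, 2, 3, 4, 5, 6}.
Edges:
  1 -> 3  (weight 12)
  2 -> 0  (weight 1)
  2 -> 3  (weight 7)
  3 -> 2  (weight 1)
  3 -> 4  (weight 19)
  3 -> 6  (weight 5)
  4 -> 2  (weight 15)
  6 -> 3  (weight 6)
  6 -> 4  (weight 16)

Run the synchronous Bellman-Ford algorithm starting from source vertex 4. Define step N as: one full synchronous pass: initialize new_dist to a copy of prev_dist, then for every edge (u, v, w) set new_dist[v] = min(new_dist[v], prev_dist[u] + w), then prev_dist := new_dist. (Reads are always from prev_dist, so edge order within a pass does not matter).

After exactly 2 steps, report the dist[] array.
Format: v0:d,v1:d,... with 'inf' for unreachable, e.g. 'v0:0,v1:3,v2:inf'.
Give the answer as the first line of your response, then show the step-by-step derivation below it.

v0:16,v1:inf,v2:15,v3:22,v4:0,v5:inf,v6:inf

step 1: dist = v0:inf,v1:inf,v2:15,v3:inf,v4:0,v5:inf,v6:inf
step 2: dist = v0:16,v1:inf,v2:15,v3:22,v4:0,v5:inf,v6:inf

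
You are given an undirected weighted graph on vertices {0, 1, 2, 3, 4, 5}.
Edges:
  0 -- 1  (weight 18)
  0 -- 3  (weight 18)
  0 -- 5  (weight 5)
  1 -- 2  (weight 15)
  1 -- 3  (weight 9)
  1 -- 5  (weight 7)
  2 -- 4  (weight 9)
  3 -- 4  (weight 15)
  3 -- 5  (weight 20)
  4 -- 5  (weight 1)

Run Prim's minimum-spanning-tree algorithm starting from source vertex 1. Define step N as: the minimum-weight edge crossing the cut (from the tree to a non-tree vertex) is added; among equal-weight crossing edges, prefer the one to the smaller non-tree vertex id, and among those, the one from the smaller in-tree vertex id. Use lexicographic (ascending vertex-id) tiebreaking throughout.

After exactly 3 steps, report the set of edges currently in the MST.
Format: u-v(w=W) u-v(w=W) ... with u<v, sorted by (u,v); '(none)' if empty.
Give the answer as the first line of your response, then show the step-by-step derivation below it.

0-5(w=5) 1-5(w=7) 4-5(w=1)

step 1: add edge 1-5 (w=7); MST = {1-5(w=7)}
step 2: add edge 4-5 (w=1); MST = {1-5(w=7) 4-5(w=1)}
step 3: add edge 0-5 (w=5); MST = {0-5(w=5) 1-5(w=7) 4-5(w=1)}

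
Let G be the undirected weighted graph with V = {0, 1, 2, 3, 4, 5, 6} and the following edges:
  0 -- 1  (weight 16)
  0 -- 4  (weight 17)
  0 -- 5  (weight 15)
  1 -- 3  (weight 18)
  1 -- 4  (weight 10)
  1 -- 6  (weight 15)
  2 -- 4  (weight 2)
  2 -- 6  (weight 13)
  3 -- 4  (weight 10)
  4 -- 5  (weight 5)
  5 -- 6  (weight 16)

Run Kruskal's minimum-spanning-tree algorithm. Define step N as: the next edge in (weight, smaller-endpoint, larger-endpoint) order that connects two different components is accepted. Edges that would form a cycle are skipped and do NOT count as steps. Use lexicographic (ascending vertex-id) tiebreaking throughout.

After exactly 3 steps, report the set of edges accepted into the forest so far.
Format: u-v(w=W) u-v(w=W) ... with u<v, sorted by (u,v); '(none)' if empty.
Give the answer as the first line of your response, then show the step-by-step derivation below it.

1-4(w=10) 2-4(w=2) 4-5(w=5)

step 1: add edge 2-4 (w=2); MST = {2-4(w=2)}
step 2: add edge 4-5 (w=5); MST = {2-4(w=2) 4-5(w=5)}
step 3: add edge 1-4 (w=10); MST = {1-4(w=10) 2-4(w=2) 4-5(w=5)}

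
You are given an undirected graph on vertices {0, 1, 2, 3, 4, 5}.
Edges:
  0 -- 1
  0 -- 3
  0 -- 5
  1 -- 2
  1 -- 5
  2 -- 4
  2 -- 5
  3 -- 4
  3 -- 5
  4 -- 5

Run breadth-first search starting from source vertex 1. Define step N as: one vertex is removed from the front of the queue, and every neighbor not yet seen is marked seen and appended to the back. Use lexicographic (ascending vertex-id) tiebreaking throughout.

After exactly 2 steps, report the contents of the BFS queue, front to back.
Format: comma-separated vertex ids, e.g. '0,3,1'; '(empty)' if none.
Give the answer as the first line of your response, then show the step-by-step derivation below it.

2,5,3

step 1: dequeue 1; queue=[0,2,5]; order=1
step 2: dequeue 0; queue=[2,5,3]; order=1,0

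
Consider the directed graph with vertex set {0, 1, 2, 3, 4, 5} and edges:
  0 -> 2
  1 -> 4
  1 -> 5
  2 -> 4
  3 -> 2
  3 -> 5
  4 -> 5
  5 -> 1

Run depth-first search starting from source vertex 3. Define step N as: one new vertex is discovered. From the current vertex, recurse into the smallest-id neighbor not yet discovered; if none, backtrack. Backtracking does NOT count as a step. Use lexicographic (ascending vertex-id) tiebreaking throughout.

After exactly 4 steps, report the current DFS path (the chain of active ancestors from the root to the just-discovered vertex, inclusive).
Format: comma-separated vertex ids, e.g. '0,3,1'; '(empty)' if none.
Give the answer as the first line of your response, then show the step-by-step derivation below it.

3,2,4,5

step 1: discover 3; path=3; order=3
step 2: discover 2; path=3>2; order=3,2
step 3: discover 4; path=3>2>4; order=3,2,4
step 4: discover 5; path=3>2>4>5; order=3,2,4,5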